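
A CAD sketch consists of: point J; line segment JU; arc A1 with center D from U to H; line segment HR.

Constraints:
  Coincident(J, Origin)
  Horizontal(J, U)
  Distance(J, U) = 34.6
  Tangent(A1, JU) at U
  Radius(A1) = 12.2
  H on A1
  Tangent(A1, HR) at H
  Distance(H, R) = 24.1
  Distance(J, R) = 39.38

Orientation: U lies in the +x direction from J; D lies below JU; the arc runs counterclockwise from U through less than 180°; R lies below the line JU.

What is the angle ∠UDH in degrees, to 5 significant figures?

82.071°

Checks: J.y = 0.00, U.y = 0.00 ✓; |DU| = 12.20 ✓; |DH| = 12.20 ✓; ∠(DH, HR) = 90.00° ✓; |HR| = 24.10 ✓; |JR| = 39.38 ✓.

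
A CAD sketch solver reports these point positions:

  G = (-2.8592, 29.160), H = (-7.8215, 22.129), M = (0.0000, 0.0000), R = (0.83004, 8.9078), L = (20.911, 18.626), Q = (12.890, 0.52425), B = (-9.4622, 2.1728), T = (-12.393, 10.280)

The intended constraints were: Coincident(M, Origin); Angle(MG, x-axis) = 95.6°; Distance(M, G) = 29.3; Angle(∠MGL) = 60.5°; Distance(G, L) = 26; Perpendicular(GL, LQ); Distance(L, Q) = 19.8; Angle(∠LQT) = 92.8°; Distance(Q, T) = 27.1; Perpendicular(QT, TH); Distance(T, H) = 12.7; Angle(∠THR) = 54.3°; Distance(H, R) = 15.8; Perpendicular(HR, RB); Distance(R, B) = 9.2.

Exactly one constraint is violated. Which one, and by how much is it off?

Distance(R, B) = 9.2 — off by 3.10.

M = (0.00, 0.00) ✓; MG at 95.60° ✓; |MG| = 29.30 ✓; ∠MGL = 60.50° ✓; |GL| = 26.00 ✓; ∠(GL, LQ) = 90.00° ✓; |LQ| = 19.80 ✓; ∠LQT = 92.80° ✓; |QT| = 27.10 ✓; ∠(QT, TH) = 90.00° ✓; |TH| = 12.70 ✓; ∠THR = 54.30° ✓; |HR| = 15.80 ✓; ∠(HR, RB) = 90.00° ✓; |RB| = 12.30 ✗.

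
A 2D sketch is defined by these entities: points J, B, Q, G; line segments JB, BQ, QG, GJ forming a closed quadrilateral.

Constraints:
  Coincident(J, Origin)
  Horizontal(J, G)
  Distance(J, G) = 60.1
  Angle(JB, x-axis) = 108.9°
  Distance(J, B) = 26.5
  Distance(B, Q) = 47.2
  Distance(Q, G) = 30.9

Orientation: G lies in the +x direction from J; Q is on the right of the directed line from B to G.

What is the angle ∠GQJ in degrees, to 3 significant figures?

169°

J is at the origin; J and G share the same y with |JG| = 60.1 and G in +x, so G = (60.1, 0). JB runs at 108.9° with |JB| = 26.5, so B = (-8.58, 25.1). Q is determined by |BQ| = 47.2 and |QG| = 30.9 together: it lies at the intersection of circle(B, 47.2) and circle(G, 30.9). With |BG| = 73.1, the foot of the radical line on BG is 45.3 from B and the perpendicular offset is √(47.2² − 45.3²) = 13.4. Taking the right-of-BG solution: Q = (29.3, -3.02).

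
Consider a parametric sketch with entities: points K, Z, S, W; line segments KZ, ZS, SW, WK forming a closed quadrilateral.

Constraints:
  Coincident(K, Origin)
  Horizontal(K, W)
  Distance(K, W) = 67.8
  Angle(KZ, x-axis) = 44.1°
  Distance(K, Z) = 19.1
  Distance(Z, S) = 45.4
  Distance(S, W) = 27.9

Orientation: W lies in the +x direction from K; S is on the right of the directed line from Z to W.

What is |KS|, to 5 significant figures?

49.927

Checks: |ZS| = 45.40 ✓; |SW| = 27.90 ✓.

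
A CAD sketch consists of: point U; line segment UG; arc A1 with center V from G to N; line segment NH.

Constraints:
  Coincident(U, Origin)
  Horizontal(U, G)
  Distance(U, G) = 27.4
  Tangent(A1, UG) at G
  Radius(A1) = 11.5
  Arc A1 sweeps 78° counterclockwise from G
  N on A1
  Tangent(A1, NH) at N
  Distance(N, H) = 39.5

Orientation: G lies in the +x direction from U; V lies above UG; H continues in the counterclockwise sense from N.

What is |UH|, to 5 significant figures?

66.900

On A1, G sits at bearing -90° from V; a 78° counterclockwise sweep puts N at bearing -12°, so N = V + 11.5·(cos -12°, sin -12°) = (38.649, 9.1090). The tangent condition forces VN to be normal to NH, so NH runs along (−sin -12°, cos -12°); with |NH| = 39.5, H = (46.861, 47.746). Then |UH| = |H − U| = 66.900.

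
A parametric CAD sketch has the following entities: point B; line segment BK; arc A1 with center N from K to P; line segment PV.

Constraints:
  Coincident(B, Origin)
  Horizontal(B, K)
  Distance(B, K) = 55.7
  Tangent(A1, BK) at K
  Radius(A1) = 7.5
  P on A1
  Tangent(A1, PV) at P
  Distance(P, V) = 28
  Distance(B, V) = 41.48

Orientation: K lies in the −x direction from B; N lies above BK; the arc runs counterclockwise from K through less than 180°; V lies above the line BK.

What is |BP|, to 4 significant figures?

49.80

B is at the origin; B and K share the same y with |BK| = 55.7 and K on the −x side, so K = (-55.70, 0.000). The tangent condition forces NK to be normal to BK, so N = K + (0, 7.5) = (-55.70, 7.500). Since NP ⟂ PV (tangency), |NV| = √(7.5² + 28.0²) = 28.99 regardless of where P sits on A1. So V lies on both circle(B, 41.48) and circle(N, 28.99); the above-BK intersection is V = (-32.85, 25.33). P is the foot of the tangent from V: P = (-49.71, 2.982).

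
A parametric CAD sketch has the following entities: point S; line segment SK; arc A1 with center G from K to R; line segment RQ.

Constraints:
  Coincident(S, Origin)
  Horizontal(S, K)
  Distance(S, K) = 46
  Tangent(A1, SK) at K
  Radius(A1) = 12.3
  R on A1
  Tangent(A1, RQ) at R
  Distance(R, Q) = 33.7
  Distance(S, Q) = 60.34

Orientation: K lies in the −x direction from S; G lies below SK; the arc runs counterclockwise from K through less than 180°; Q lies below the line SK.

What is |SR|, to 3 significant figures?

59.4

Checks: |GK| = 12.30 ✓; |GR| = 12.30 ✓; ∠(GR, RQ) = 90.00° ✓; |RQ| = 33.70 ✓; |SQ| = 60.34 ✓.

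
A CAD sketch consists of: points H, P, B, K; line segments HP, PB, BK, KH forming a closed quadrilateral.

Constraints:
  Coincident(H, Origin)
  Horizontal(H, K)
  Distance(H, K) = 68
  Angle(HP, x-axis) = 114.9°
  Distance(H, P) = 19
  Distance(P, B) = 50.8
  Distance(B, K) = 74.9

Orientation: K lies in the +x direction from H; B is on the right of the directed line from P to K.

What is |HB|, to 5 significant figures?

32.827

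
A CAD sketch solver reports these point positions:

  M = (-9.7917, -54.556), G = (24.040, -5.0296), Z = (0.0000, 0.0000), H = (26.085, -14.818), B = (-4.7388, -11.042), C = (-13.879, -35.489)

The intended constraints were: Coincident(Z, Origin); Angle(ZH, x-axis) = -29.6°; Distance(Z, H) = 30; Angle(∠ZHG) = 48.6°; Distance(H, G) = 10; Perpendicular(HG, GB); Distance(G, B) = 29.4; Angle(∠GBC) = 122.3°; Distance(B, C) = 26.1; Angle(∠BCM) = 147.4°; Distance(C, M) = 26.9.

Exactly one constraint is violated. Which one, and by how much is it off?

Distance(C, M) = 26.9 — off by 7.40.

Z = (0.00, 0.00) ✓; ZH at -29.60° ✓; |ZH| = 30.00 ✓; ∠ZHG = 48.60° ✓; |HG| = 10.00 ✓; ∠(HG, GB) = 90.00° ✓; |GB| = 29.40 ✓; ∠GBC = 122.3° ✓; |BC| = 26.10 ✓; ∠BCM = 147.4° ✓; |CM| = 19.50 ✗.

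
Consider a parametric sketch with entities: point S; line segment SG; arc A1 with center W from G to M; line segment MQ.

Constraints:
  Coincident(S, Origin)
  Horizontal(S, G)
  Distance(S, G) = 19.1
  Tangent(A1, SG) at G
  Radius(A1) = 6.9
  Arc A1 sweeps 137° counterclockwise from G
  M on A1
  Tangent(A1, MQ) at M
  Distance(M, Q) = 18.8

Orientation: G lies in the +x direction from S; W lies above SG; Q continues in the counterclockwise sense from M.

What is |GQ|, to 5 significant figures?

26.367

S is at the origin; S and G share the same y with |SG| = 19.1 and G on the +x side, so G = (19.100, 0.0000). A1 meets SG tangentially, so WG is at right angles to SG, so W = G + (0, 6.9) = (19.100, 6.9000). On A1, G sits at bearing -90° from W; a 137° counterclockwise sweep puts M at bearing 47°, so M = W + 6.9·(cos 47°, sin 47°) = (23.806, 11.946). The tangent condition forces WM to be normal to MQ, so MQ runs along (−sin 47°, cos 47°); with |MQ| = 18.8, Q = (10.056, 24.768). Then |GQ| = |Q − G| = 26.367.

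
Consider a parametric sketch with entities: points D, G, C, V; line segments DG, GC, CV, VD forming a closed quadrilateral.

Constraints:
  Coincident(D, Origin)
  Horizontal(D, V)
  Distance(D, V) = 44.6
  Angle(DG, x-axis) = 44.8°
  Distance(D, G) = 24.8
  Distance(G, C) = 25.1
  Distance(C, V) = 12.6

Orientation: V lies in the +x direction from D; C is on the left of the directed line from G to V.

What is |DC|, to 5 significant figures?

43.946

D is at the origin; D and V share the same y with |DV| = 44.6 and V in +x, so V = (44.6, 0). DG runs at 44.8° with |DG| = 24.8, so G = (17.597, 17.475). C is determined by |GC| = 25.1 and |CV| = 12.6 together: it lies at the intersection of circle(G, 25.1) and circle(V, 12.6). With |GV| = 32.164, the foot of the radical line on GV is 23.408 from G and the perpendicular offset is √(25.1² − 23.408²) = 9.0603. Taking the left-of-GV solution: C = (42.171, 12.364).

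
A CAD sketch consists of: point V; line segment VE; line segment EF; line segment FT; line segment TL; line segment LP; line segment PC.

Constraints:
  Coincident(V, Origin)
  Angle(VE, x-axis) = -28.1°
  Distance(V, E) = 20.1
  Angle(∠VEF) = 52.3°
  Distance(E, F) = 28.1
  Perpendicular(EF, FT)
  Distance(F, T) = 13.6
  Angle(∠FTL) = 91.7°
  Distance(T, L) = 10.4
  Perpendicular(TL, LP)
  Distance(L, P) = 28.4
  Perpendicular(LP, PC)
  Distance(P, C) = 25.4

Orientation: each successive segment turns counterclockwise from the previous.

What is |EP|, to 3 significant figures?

22.2

V is at the origin; VE runs at -28.1° with length 20.1, so E = (17.7, -9.47). ∠VEF = 52.3° gives EF at 99.6° from the x-axis; with |EF| = 28.1, F = (13.0, 18.2). EF ⟂ FT, so FT runs at -170°; with |FT| = 13.6, T = (-0.365, 16.0). ∠FTL = 91.7° gives TL at -82.1° from the x-axis; with |TL| = 10.4, L = (1.06, 5.67). The perpendicularity gives LP at right angles to TL, so LP runs at 7.90°; with |LP| = 28.4, P = (29.2, 9.57). Then |EP| = |P − E| = 22.2.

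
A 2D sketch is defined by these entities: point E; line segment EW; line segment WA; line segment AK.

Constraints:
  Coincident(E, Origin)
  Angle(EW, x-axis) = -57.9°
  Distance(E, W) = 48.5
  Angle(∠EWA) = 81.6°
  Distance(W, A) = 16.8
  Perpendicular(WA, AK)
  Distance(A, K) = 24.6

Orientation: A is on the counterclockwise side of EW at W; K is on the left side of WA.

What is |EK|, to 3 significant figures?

25.3

E is at the origin; EW runs at -57.9° with length 48.5, so W = 48.5·(cos -57.9°, sin -57.9°) = (25.8, -41.1). ∠EWA = 81.6°, so WA runs at -57.9° + (180° − 81.6°) = 40.5° from the x-axis; with |WA| = 16.8, A = W + 16.8·(cos 40.5°, sin 40.5°) = (38.5, -30.2). WA ⟂ AK; with |AK| = 24.6 on the left of WA, K = A + 24.6·(-0.649, 0.760) = (22.6, -11.5). Then |EK| = |K − E| = 25.3.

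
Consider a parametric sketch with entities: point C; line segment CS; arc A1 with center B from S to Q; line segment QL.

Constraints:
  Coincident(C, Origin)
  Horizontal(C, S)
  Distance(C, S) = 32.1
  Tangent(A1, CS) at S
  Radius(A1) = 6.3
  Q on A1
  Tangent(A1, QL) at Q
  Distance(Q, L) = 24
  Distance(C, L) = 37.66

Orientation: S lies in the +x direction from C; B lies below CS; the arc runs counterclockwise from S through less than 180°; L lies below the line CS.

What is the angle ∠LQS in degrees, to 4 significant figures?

137.9°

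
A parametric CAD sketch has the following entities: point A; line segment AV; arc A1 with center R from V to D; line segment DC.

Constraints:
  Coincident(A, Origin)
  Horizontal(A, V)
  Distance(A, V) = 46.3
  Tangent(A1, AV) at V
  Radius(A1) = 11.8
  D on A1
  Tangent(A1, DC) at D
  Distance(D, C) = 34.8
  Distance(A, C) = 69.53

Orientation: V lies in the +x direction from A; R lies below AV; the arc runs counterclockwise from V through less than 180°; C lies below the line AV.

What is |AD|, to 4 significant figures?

39.28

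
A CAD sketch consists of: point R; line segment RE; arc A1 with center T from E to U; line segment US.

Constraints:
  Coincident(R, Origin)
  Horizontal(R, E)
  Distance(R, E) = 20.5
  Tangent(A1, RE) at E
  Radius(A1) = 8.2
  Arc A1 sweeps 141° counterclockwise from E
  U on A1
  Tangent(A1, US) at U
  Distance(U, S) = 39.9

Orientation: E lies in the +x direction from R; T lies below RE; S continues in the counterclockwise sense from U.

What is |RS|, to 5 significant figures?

61.015

On A1, E sits at bearing 90° from T; a 141° counterclockwise sweep puts U at bearing 231°, so U = T + 8.2·(cos 231°, sin 231°) = (15.340, -14.573). The tangent condition forces TU to be normal to US, so US runs along (−sin 231°, cos 231°); with |US| = 39.9, S = (46.348, -39.682). Then |RS| = |S − R| = 61.015.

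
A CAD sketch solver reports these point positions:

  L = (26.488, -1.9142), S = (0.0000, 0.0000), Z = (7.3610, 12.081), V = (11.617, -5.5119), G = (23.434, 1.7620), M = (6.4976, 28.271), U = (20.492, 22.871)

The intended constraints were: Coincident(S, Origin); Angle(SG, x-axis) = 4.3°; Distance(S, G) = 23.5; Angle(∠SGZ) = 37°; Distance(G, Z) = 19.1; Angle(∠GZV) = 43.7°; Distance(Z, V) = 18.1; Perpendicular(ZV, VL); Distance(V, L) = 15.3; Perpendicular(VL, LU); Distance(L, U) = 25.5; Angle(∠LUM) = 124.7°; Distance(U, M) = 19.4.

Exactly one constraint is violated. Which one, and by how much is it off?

Distance(U, M) = 19.4 — off by 4.40.

S = (0.00, 0.00) ✓; SG at 4.300° ✓; |SG| = 23.50 ✓; ∠SGZ = 37.00° ✓; |GZ| = 19.10 ✓; ∠GZV = 43.70° ✓; |ZV| = 18.10 ✓; ∠(ZV, VL) = 90.00° ✓; |VL| = 15.30 ✓; ∠(VL, LU) = 90.00° ✓; |LU| = 25.50 ✓; ∠LUM = 124.7° ✓; |UM| = 15.00 ✗.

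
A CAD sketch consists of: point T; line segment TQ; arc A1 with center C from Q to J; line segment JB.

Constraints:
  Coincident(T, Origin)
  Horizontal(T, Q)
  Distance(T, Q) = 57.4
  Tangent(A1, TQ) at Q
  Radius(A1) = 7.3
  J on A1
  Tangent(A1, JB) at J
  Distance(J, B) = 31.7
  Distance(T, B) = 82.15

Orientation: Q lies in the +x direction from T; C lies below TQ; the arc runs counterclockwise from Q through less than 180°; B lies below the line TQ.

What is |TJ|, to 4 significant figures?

53.62

Checks: |CJ| = 7.300 ✓; ∠(CJ, JB) = 90.00° ✓; |JB| = 31.70 ✓; |TB| = 82.15 ✓.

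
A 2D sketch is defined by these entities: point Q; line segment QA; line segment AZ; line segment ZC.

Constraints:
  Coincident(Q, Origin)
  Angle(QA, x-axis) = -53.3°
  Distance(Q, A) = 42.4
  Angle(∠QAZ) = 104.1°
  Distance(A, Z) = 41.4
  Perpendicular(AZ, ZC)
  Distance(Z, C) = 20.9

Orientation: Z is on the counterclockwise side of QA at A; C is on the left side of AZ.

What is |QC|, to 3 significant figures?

55.5

Q is at the origin; QA runs at -53.3° with length 42.4, so A = 42.4·(cos -53.3°, sin -53.3°) = (25.3, -34.0). ∠QAZ = 104.1°, so AZ runs at -53.3° + (180° − 104.1°) = 22.6° from the x-axis; with |AZ| = 41.4, Z = A + 41.4·(cos 22.6°, sin 22.6°) = (63.6, -18.1). AZ ⟂ ZC; with |ZC| = 20.9 on the left of AZ, C = Z + 20.9·(-0.384, 0.923) = (55.5, 1.21). Then |QC| = |C − Q| = 55.5.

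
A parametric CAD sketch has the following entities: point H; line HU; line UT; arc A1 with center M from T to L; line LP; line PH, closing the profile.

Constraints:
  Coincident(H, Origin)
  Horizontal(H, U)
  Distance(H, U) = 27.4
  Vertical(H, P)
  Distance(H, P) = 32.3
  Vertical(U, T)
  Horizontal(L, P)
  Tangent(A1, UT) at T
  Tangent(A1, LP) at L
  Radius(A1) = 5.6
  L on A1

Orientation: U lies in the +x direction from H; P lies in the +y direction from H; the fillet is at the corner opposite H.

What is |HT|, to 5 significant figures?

38.258

H is at the origin; HU is horizontal with |HU| = 27.4 and U on the +x side, so U = (27.400, 0.0000). HP is vertical with |HP| = 32.3 and P on the +y side, so P = (0.0000, 32.300). The virtual corner opposite H is at (27.400, 32.300). Tangency of A1 to UT means the radius MT is perpendicular to UT and the tangent condition forces ML to be normal to LP, with radius 5.6, so the center M sits 5.6 in from both sides at M = (21.800, 26.700). That places the tangent points at T = (27.400, 26.700) on UT and L = (21.800, 32.300) on LP. Then |HT| = |T − H| = 38.258.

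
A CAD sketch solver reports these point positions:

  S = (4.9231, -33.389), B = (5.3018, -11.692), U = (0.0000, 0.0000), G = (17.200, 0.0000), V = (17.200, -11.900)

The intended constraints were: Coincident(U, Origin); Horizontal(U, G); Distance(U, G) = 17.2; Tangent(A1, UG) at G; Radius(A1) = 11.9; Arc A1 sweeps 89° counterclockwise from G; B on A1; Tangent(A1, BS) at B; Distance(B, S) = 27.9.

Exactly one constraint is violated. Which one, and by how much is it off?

Distance(B, S) = 27.9 — off by 6.20.

U = (0.00, 0.00) ✓; U.y = 0.00, G.y = 0.00 ✓; |UG| = 17.20 ✓; ∠(VG, GU) = 90.00° ✓; |VG| = 11.90 ✓; bearing(V→B) − bearing(V→G) = 89.00° ✓; |VB| = 11.90 ✓; ∠(VB, BS) = 90.00° ✓; |BS| = 21.70 ✗.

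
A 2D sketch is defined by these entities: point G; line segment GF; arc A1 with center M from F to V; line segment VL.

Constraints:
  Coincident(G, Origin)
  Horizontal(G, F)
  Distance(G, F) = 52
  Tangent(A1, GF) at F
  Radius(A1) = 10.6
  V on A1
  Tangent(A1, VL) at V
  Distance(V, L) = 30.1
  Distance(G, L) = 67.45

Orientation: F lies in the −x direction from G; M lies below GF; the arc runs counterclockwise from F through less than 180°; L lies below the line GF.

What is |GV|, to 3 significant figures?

63.6

Checks: |MV| = 10.60 ✓; ∠(MV, VL) = 90.00° ✓; |VL| = 30.10 ✓; |GL| = 67.45 ✓.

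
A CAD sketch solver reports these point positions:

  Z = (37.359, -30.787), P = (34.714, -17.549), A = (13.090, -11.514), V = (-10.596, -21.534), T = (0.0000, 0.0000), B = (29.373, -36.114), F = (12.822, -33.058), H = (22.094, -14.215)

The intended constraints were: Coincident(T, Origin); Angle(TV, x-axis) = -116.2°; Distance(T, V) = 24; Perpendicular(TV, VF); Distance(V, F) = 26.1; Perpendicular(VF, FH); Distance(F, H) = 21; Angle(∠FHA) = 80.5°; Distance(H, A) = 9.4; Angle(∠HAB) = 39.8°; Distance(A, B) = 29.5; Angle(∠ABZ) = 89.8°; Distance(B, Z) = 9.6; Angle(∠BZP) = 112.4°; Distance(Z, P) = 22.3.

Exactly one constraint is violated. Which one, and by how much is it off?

Distance(Z, P) = 22.3 — off by 8.80.

T = (0.00, 0.00) ✓; TV at -116.2° ✓; |TV| = 24.00 ✓; ∠(TV, VF) = 90.00° ✓; |VF| = 26.10 ✓; ∠(VF, FH) = 90.00° ✓; |FH| = 21.00 ✓; ∠FHA = 80.50° ✓; |HA| = 9.400 ✓; ∠HAB = 39.80° ✓; |AB| = 29.50 ✓; ∠ABZ = 89.80° ✓; |BZ| = 9.600 ✓; ∠BZP = 112.4° ✓; |ZP| = 13.50 ✗.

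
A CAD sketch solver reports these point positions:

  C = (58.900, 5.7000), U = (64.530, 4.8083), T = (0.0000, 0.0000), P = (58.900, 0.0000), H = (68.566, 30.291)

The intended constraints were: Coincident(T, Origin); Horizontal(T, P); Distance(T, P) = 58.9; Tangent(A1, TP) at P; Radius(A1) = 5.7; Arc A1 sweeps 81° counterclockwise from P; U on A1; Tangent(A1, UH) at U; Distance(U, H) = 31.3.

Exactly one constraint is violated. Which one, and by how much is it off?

Distance(U, H) = 31.3 — off by 5.50.

T = (0.00, 0.00) ✓; T.y = 0.00, P.y = 0.00 ✓; |TP| = 58.90 ✓; ∠(CP, PT) = 90.00° ✓; |CP| = 5.700 ✓; bearing(C→U) − bearing(C→P) = 81.00° ✓; |CU| = 5.700 ✓; ∠(CU, UH) = 90.00° ✓; |UH| = 25.80 ✗.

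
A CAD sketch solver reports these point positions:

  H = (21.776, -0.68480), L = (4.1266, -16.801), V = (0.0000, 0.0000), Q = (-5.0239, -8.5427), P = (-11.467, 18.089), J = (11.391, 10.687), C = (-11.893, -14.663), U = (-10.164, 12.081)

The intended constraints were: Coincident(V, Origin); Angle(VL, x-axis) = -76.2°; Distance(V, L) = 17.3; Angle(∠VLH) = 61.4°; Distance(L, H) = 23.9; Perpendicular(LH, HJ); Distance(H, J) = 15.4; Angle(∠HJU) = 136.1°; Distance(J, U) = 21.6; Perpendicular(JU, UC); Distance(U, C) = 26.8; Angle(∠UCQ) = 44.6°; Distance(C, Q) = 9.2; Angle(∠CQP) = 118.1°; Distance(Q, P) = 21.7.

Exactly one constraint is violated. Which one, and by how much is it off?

Distance(Q, P) = 21.7 — off by 5.70.

V = (0.00, 0.00) ✓; VL at -76.20° ✓; |VL| = 17.30 ✓; ∠VLH = 61.40° ✓; |LH| = 23.90 ✓; ∠(LH, HJ) = 90.00° ✓; |HJ| = 15.40 ✓; ∠HJU = 136.1° ✓; |JU| = 21.60 ✓; ∠(JU, UC) = 90.00° ✓; |UC| = 26.80 ✓; ∠UCQ = 44.60° ✓; |CQ| = 9.200 ✓; ∠CQP = 118.1° ✓; |QP| = 27.40 ✗.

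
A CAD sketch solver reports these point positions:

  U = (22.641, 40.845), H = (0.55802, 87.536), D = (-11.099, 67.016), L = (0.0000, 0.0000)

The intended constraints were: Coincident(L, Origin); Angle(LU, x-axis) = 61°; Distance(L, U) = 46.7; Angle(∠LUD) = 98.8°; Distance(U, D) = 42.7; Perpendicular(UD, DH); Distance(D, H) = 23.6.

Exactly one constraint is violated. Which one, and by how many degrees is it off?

Perpendicular(UD, DH) — off by 8.20°.

L = (0.00, 0.00) ✓; LU at 61.00° ✓; |LU| = 46.70 ✓; ∠LUD = 98.80° ✓; |UD| = 42.70 ✓; ∠(UD, DH) = 81.80° ✗; |DH| = 23.60 ✓.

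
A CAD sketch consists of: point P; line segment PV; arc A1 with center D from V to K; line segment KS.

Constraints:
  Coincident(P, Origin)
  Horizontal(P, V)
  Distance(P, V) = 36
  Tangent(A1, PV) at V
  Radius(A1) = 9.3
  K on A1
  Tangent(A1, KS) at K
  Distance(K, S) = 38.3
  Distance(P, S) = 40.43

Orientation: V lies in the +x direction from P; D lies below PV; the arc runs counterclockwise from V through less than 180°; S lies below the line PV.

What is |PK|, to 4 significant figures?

28.18

P is at the origin; PV is horizontal with |PV| = 36.0 and V on the +x side, so V = (36.00, 0.000). Since A1 is tangent to PV there, DV ⟂ PV, so D = V + (0, -9.3) = (36.00, -9.300). Since DK ⟂ KS (tangency), |DS| = √(9.3² + 38.3²) = 39.41 regardless of where K sits on A1. So S lies on both circle(P, 40.43) and circle(D, 39.41); the below-PV intersection is S = (10.22, -39.12). K is the foot of the tangent from S: K = (27.73, -5.050).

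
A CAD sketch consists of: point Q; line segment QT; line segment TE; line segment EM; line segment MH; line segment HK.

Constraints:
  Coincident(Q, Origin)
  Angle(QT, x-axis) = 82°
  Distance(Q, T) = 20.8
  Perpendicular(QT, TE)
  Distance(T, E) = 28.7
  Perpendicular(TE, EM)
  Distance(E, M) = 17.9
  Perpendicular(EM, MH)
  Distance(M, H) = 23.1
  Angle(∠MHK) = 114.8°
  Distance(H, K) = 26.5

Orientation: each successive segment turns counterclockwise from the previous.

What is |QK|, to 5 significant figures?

27.515

The perpendicularity gives MH at right angles to EM, so MH runs at -8.0000°; with |MH| = 23.1, H = (-5.1419, 3.6511). ∠MHK = 114.8° gives HK at 57.200° from the x-axis; with |HK| = 26.5, K = (9.2134, 25.926). Then |QK| = |K − Q| = 27.515.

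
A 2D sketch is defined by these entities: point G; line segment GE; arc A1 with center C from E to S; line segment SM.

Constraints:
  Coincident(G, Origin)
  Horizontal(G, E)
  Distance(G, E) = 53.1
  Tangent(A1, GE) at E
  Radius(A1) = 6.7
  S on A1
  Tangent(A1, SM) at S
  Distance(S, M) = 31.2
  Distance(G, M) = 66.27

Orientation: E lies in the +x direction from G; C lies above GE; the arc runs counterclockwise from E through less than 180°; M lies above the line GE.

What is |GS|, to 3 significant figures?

60.2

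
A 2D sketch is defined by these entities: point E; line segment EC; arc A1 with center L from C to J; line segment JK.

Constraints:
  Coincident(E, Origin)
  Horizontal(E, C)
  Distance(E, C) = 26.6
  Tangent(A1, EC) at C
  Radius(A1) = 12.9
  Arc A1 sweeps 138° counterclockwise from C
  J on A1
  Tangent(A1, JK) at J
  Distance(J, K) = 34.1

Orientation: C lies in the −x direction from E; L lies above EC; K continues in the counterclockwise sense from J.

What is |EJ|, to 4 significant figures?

28.78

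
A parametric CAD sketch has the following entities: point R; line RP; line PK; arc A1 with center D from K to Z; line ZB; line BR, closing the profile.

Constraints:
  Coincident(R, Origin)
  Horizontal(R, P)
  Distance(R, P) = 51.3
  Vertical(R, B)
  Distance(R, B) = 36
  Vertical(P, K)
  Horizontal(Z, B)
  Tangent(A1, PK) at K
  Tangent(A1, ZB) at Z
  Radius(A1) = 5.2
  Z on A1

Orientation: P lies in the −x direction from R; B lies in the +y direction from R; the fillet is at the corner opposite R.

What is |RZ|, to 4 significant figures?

58.49

R is at the origin; RP is horizontal with |RP| = 51.3 and P on the −x side, so P = (-51.30, 0.000). RB is vertical with |RB| = 36.0 and B on the +y side, so B = (0.000, 36.00). The virtual corner opposite R is at (-51.30, 36.00). Tangency of A1 to PK means the radius DK is perpendicular to PK and the tangent condition forces DZ to be normal to ZB, with radius 5.2, so the center D sits 5.2 in from both sides at D = (-46.10, 30.80). That places the tangent points at K = (-51.30, 30.80) on PK and Z = (-46.10, 36.00) on ZB. Then |RZ| = |Z − R| = 58.49.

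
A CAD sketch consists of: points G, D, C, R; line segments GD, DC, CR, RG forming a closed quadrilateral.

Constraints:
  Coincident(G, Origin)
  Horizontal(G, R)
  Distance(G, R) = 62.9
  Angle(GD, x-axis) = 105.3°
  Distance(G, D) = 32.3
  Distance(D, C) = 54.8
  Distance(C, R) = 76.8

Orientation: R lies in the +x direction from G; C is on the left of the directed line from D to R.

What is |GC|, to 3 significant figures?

76.0

Checks: G = (0.00, 0.00) ✓; |DC| = 54.80 ✓; |CR| = 76.80 ✓.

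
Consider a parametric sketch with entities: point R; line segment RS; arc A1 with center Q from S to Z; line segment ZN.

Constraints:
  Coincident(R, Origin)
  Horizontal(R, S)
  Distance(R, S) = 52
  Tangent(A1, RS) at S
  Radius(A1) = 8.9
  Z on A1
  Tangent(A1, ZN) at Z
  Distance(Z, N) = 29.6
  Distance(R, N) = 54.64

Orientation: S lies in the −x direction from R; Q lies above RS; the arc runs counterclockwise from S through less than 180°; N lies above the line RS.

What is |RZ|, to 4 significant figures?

43.87

R is at the origin; R and S share the same y with |RS| = 52.0 and S on the −x side, so S = (-52.00, 0.000). The tangent condition forces QS to be normal to RS, so Q = S + (0, 8.9) = (-52.00, 8.900). Since QZ ⟂ ZN (tangency), |QN| = √(8.9² + 29.6²) = 30.91 regardless of where Z sits on A1. So N lies on both circle(R, 54.64) and circle(Q, 30.91); the above-RS intersection is N = (-39.89, 37.34). Z is the foot of the tangent from N: Z = (-43.15, 7.919).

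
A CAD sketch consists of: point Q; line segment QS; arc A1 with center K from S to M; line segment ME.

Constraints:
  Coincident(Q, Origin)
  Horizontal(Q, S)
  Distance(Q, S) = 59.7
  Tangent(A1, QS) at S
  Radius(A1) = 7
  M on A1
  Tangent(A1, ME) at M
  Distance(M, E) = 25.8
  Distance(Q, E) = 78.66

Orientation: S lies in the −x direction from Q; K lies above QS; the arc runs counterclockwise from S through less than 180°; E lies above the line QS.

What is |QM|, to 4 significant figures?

55.92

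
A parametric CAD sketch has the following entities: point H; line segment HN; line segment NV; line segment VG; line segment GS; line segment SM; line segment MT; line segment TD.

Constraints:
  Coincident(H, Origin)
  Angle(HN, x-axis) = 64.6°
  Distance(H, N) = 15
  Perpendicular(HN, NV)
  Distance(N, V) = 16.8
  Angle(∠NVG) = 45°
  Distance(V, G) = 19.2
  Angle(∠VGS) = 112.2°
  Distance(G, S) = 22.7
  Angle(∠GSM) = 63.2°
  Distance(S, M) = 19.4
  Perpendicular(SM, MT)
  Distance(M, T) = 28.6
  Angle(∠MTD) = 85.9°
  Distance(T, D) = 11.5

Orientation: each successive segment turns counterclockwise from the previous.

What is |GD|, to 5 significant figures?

7.8617

H is at the origin; HN runs at 64.6° with length 15.0, so N = (6.4340, 13.550). HN ⟂ NV, so NV runs at 154.60°; with |NV| = 16.8, V = (-8.7420, 20.756). ∠NVG = 45.0° gives VG at -70.400° from the x-axis; with |VG| = 19.2, G = (-2.3013, 2.6686). ∠VGS = 112.2° gives GS at -2.6000° from the x-axis; with |GS| = 22.7, S = (20.375, 1.6389). ∠GSM = 63.2° gives SM at 114.20° from the x-axis; with |SM| = 19.4, M = (12.423, 19.334). SM ⟂ MT, so MT runs at -155.80°; with |MT| = 28.6, T = (-13.664, 7.6102). ∠MTD = 85.9° gives TD at -61.700° from the x-axis; with |TD| = 11.5, D = (-8.2118, -2.5153). Then |GD| = |D − G| = 7.8617.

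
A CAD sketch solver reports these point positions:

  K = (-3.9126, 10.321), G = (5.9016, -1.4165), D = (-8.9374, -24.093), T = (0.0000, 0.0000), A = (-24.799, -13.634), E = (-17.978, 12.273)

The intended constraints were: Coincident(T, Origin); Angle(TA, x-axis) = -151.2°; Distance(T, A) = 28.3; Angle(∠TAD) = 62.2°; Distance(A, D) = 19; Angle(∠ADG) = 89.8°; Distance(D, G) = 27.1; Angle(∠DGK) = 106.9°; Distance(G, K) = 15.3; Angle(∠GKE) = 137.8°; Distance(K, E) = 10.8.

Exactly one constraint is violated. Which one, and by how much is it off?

Distance(K, E) = 10.8 — off by 3.40.

T = (0.00, 0.00) ✓; TA at -151.2° ✓; |TA| = 28.30 ✓; ∠TAD = 62.20° ✓; |AD| = 19.00 ✓; ∠ADG = 89.80° ✓; |DG| = 27.10 ✓; ∠DGK = 106.9° ✓; |GK| = 15.30 ✓; ∠GKE = 137.8° ✓; |KE| = 14.20 ✗.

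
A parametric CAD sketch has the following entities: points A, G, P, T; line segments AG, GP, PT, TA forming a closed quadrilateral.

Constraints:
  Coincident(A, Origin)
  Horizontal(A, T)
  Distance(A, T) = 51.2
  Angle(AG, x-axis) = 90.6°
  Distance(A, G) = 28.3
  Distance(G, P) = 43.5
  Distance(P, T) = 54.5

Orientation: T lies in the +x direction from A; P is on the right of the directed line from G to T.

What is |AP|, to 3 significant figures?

15.2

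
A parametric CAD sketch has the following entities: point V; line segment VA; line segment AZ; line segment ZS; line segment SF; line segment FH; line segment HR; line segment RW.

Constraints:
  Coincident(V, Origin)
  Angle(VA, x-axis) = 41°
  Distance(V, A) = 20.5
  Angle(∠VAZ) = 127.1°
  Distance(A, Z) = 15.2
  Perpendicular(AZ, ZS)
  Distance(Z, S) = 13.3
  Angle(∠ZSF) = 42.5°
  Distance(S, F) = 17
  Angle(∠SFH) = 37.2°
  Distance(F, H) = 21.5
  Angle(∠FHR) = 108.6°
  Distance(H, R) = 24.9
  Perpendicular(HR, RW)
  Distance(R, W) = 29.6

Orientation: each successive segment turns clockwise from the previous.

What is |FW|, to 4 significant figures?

33.07

V is at the origin; VA runs at 41.0° with length 20.5, so A = (15.47, 13.45). ∠VAZ = 127.1° gives AZ at -11.90° from the x-axis; with |AZ| = 15.2, Z = (30.34, 10.31). AZ ⟂ ZS, so ZS runs at -101.9°; with |ZS| = 13.3, S = (27.60, -2.699). ∠ZSF = 42.5° gives SF at 120.6° from the x-axis; with |SF| = 17.0, F = (18.95, 11.93). ∠SFH = 37.2° gives FH at -22.20° from the x-axis; with |FH| = 21.5, H = (38.85, 3.810). ∠FHR = 108.6° gives HR at -93.60° from the x-axis; with |HR| = 24.9, R = (37.29, -21.04). HR is perpendicular to RW, so RW runs at 176.4°; with |RW| = 29.6, W = (7.750, -19.18). Then |FW| = |W − F| = 33.07.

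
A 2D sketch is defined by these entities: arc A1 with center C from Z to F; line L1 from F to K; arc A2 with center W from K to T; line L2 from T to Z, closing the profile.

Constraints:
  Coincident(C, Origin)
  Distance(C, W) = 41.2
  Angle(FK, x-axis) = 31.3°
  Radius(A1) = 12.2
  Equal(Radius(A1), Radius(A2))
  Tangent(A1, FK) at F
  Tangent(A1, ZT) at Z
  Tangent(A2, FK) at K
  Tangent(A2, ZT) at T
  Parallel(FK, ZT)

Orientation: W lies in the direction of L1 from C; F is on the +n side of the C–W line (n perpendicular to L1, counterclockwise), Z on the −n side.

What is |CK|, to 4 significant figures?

42.97

The slot axis is L1's direction at 31.3°, so u = (cos 31.3°, sin 31.3°) = (0.8545, 0.5195) and n = (−sin 31.3°, cos 31.3°) = (-0.5195, 0.8545). C is at the origin and W lies 41.2 along u from C, so W = 41.2·u = (35.20, 21.40). Tangency of A1 to both parallel lines with radius 12.2 puts F and Z at C ± 12.2·n: F = (-6.338, 10.42), Z = (6.338, -10.42). Equal radii place K and T the same way about W: K = W + 12.2·n = (28.87, 31.83), T = W − 12.2·n = (41.54, 10.98). Then |CK| = |K − C| = 42.97.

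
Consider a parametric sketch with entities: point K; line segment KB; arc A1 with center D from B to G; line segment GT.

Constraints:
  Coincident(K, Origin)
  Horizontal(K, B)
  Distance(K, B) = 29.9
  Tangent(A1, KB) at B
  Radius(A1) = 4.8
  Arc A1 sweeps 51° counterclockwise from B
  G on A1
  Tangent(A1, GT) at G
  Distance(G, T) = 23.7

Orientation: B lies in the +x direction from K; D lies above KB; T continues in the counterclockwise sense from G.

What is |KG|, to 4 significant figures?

33.68

A1 meets KB tangentially, so DB is at right angles to KB, so D = B + (0, 4.8) = (29.90, 4.800). On A1, B sits at bearing -90° from D; a 51° counterclockwise sweep puts G at bearing -39°, so G = D + 4.8·(cos -39°, sin -39°) = (33.63, 1.779). Then |KG| = |G − K| = 33.68.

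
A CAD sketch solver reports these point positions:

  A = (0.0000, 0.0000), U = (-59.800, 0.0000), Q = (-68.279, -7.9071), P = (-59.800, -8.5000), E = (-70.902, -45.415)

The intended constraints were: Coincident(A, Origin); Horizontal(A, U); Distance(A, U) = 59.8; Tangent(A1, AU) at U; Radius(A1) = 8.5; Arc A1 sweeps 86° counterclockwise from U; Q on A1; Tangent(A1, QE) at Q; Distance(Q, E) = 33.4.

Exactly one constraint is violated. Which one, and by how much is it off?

Distance(Q, E) = 33.4 — off by 4.20.

A = (0.00, 0.00) ✓; A.y = 0.00, U.y = 0.00 ✓; |AU| = 59.80 ✓; ∠(PU, UA) = 90.00° ✓; |PU| = 8.500 ✓; bearing(P→Q) − bearing(P→U) = 86.00° ✓; |PQ| = 8.500 ✓; ∠(PQ, QE) = 90.00° ✓; |QE| = 37.60 ✗.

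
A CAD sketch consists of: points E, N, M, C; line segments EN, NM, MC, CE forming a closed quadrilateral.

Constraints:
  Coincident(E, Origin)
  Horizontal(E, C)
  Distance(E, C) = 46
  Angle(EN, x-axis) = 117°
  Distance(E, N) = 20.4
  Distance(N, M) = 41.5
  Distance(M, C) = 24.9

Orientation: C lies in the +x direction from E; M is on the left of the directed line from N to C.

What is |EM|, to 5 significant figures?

38.248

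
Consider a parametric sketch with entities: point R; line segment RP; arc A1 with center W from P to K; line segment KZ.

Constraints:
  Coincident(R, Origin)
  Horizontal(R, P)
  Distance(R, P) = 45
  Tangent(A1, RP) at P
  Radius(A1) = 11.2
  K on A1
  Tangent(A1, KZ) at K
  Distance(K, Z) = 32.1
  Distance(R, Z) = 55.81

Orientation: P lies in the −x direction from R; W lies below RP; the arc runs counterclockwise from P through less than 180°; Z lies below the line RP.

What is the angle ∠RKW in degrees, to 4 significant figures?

18.35°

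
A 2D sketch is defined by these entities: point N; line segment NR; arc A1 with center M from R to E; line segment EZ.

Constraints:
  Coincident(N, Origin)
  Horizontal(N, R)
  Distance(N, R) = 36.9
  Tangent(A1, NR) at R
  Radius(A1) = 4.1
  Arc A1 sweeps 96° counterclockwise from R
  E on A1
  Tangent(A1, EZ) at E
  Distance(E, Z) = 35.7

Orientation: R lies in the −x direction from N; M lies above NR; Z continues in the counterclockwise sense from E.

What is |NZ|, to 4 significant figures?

54.21

On A1, R sits at bearing -90° from M; a 96° counterclockwise sweep puts E at bearing 6°, so E = M + 4.1·(cos 6°, sin 6°) = (-32.82, 4.529). The tangent condition forces ME to be normal to EZ, so EZ runs along (−sin 6°, cos 6°); with |EZ| = 35.7, Z = (-36.55, 40.03). Then |NZ| = |Z − N| = 54.21.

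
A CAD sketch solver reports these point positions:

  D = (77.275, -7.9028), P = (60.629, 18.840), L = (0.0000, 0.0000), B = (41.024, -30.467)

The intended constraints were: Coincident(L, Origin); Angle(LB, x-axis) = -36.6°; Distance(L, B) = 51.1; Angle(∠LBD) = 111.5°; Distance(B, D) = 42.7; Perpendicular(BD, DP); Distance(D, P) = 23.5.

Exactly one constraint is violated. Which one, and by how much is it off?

Distance(D, P) = 23.5 — off by 8.00.

L = (0.00, 0.00) ✓; LB at -36.60° ✓; |LB| = 51.10 ✓; ∠LBD = 111.5° ✓; |BD| = 42.70 ✓; ∠(BD, DP) = 90.00° ✓; |DP| = 31.50 ✗.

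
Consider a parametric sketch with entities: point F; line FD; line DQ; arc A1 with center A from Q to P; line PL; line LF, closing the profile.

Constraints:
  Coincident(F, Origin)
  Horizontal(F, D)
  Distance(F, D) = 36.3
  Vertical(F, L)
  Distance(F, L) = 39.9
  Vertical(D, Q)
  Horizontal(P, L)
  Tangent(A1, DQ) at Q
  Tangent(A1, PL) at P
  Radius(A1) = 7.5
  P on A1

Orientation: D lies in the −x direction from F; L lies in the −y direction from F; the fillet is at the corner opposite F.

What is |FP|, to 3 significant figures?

49.2

F is at the origin; FD is horizontal with |FD| = 36.3 and D on the −x side, so D = (-36.3, 0.00). F and L share the same x with |FL| = 39.9 and L on the −y side, so L = (0.00, -39.9). The virtual corner opposite F is at (-36.3, -39.9). Since A1 is tangent to DQ there, AQ ⟂ DQ and since A1 is tangent to PL there, AP ⟂ PL, with radius 7.5, so the center A sits 7.5 in from both sides at A = (-28.8, -32.4). That places the tangent points at Q = (-36.3, -32.4) on DQ and P = (-28.8, -39.9) on PL. Then |FP| = |P − F| = 49.2.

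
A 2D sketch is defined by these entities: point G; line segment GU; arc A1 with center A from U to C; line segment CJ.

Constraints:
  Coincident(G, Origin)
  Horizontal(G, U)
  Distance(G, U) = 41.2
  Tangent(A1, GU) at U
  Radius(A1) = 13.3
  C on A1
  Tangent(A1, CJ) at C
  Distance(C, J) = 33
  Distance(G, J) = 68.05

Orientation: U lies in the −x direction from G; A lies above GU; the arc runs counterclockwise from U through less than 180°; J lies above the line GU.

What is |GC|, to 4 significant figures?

36.40

G is at the origin; GU is horizontal with |GU| = 41.2 and U on the −x side, so U = (-41.20, 0.000). Since A1 is tangent to GU there, AU ⟂ GU, so A = U + (0, 13.3) = (-41.20, 13.30). Since AC ⟂ CJ (tangency), |AJ| = √(13.3² + 33.0²) = 35.58 regardless of where C sits on A1. So J lies on both circle(G, 68.05) and circle(A, 35.58); the above-GU intersection is J = (-48.02, 48.22). C is the foot of the tangent from J: C = (-30.05, 20.54).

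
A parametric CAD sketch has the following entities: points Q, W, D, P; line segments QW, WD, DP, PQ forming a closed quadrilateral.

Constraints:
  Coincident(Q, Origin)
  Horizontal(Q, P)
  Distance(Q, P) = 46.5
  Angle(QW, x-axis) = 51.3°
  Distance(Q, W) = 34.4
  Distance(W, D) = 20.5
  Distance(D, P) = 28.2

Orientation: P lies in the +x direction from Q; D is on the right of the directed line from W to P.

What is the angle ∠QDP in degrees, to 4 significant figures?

147.9°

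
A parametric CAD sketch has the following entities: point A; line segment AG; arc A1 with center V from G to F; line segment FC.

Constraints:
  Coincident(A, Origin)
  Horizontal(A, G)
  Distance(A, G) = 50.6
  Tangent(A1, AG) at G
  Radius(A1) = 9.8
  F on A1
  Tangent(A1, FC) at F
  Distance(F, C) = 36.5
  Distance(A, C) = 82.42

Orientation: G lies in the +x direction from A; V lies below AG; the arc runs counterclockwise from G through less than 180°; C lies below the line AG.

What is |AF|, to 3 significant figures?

47.3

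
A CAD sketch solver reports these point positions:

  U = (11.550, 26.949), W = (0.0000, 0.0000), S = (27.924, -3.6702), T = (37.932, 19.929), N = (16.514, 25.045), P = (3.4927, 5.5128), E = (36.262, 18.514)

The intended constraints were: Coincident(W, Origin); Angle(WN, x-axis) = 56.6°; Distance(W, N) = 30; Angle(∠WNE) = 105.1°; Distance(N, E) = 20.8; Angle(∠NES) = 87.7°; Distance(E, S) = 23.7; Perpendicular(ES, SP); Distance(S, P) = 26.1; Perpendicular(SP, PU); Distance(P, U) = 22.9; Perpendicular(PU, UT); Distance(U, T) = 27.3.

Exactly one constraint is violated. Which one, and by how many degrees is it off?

Perpendicular(PU, UT) — off by 5.70°.

W = (0.00, 0.00) ✓; WN at 56.60° ✓; |WN| = 30.00 ✓; ∠WNE = 105.1° ✓; |NE| = 20.80 ✓; ∠NES = 87.70° ✓; |ES| = 23.70 ✓; ∠(ES, SP) = 90.00° ✓; |SP| = 26.10 ✓; ∠(SP, PU) = 90.00° ✓; |PU| = 22.90 ✓; ∠(PU, UT) = 84.30° ✗; |UT| = 27.30 ✓.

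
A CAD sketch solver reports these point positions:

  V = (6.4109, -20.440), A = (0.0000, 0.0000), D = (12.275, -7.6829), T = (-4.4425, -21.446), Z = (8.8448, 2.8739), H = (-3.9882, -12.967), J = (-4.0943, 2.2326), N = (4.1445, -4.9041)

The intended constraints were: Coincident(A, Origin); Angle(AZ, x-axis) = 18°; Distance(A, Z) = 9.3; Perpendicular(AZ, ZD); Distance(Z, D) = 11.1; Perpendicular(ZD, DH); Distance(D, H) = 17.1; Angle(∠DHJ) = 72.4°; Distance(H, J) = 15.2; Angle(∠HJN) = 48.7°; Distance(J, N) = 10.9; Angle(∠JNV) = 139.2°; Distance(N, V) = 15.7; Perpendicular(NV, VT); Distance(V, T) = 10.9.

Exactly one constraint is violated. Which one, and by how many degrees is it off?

Perpendicular(NV, VT) — off by 3.00°.

A = (0.00, 0.00) ✓; AZ at 18.00° ✓; |AZ| = 9.300 ✓; ∠(AZ, ZD) = 90.00° ✓; |ZD| = 11.10 ✓; ∠(ZD, DH) = 90.00° ✓; |DH| = 17.10 ✓; ∠DHJ = 72.40° ✓; |HJ| = 15.20 ✓; ∠HJN = 48.70° ✓; |JN| = 10.90 ✓; ∠JNV = 139.2° ✓; |NV| = 15.70 ✓; ∠(NV, VT) = 93.00° ✗; |VT| = 10.90 ✓.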